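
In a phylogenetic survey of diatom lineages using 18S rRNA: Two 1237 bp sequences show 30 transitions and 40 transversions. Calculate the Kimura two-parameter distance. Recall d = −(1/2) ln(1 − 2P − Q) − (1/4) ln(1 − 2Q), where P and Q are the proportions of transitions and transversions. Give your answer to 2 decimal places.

P = 30/1237 ≈ 0.024252 and Q = 40/1237 ≈ 0.032336.
Under the Kimura two-parameter model, d = −½ ln(1 − 2P − Q) − ¼ ln(1 − 2Q).
1 − 2P − Q = 0.91916, giving −½ ln(0.91916) = 0.042148.
1 − 2Q = 0.935328, giving −¼ ln(0.935328) = 0.016715.
d = 0.042148 + 0.016715 = 0.058863.

0.06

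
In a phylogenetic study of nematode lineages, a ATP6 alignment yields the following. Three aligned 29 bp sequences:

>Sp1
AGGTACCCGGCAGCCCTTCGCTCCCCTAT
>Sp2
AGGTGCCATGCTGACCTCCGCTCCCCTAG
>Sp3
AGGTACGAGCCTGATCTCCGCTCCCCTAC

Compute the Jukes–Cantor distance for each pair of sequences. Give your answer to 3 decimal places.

d(Sp1,Sp2) = 0.291, d(Sp1,Sp3) = 0.344, d(Sp2,Sp3) = 0.242

Sp1–Sp2: 7/29 sites differ → p ≈ 0.241379, d = −0.75 ln(1 − 0.321839) = 0.291278 ≈ 0.291.
Sp1–Sp3: 8/29 sites differ → p ≈ 0.275862, d = −0.75 ln(1 − 0.367816) = 0.343931 ≈ 0.344.
Sp2–Sp3: 6/29 sites differ → p ≈ 0.206897, d = −0.75 ln(1 − 0.275863) = 0.242081 ≈ 0.242.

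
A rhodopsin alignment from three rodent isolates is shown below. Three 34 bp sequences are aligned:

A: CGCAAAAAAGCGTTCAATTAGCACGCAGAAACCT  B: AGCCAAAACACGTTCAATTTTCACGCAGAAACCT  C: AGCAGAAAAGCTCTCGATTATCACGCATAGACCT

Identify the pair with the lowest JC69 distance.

A–B: 6/34 differ, p = 0.176, d = 0.201.
A–C: 8/34 differ, p = 0.235, d = 0.282.
B–C: 10/34 differ, p = 0.294, d = 0.373.
The smallest distance is between A and B.

A and B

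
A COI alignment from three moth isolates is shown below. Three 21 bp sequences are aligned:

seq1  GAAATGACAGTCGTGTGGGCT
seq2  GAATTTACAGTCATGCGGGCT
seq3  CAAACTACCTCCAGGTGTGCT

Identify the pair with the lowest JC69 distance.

seq1 and seq2

seq1–seq2: 4/21 differ, p = 0.190, d = 0.220.
seq1–seq3: 9/21 differ, p = 0.429, d = 0.635.
seq2–seq3: 9/21 differ, p = 0.429, d = 0.635.
The smallest distance is between seq1 and seq2.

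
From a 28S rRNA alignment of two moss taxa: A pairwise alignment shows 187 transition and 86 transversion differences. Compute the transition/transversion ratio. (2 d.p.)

R = 187/86 = 2.174418… ≈ 2.17 (to 2 d.p.).

2.17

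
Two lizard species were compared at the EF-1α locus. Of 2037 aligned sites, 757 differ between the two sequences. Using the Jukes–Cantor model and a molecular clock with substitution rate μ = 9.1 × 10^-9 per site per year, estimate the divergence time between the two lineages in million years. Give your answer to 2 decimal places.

p = 757/2037 ≈ 0.371625.
d = −(3/4) ln(1 − 4p/3) = −0.75 ln(1 − 0.4955) = −0.75 ln(0.5045)
  = −0.75 × (-0.684187) = 0.513140 substitutions/site.
Under a molecular clock d = 2μt, so t = d/(2μ) = 0.513140 / (2 × 9.1 × 10^-9) = 28.19 million years.

28.19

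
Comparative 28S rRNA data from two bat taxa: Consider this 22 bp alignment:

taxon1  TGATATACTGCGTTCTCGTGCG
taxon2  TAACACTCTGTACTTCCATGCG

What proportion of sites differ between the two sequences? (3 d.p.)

The sequences differ at 10 of 22 positions (sites 2, 4, 6, 7, 11, 12, 13, 15, 16, 18).
p = 10/22 = 0.454545… ≈ 0.455 (to 3 d.p.).

0.455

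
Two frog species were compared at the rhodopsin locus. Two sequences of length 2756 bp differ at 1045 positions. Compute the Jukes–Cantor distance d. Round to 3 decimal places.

p = 1045/2756 ≈ 0.379173.
d = −(3/4) ln(1 − 4p/3) = −0.75 ln(1 − 0.505564) = −0.75 ln(0.494436)
  = −0.75 × (-0.704338) = 0.528254 substitutions/site.

0.528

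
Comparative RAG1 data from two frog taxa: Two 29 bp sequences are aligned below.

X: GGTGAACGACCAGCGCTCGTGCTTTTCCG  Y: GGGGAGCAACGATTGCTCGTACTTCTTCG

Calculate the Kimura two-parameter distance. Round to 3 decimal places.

0.422

Of 29 sites, 6 differences are transitions and 3 are transversions, so P = 6/29 ≈ 0.206897 and Q = 3/29 ≈ 0.103448.
Under the Kimura two-parameter model, d = −½ ln(1 − 2P − Q) − ¼ ln(1 − 2Q).
1 − 2P − Q = 0.482758, giving −½ ln(0.482758) = 0.364120.
1 − 2Q = 0.793104, giving −¼ ln(0.793104) = 0.057950.
d = 0.364120 + 0.057950 = 0.422070.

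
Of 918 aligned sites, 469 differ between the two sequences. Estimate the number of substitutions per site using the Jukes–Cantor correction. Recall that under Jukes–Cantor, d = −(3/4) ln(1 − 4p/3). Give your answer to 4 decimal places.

0.8574

p = 469/918 ≈ 0.510893.
d = −(3/4) ln(1 − 4p/3) = −0.75 ln(1 − 0.681191) = −0.75 ln(0.318809)
  = −0.75 × (-1.143163) = 0.857372 substitutions/site.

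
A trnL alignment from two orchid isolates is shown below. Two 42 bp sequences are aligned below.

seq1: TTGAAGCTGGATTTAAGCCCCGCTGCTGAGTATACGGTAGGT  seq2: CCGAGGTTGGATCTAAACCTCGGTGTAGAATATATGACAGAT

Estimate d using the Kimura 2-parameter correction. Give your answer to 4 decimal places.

Of 42 sites, 13 differences are transitions and 2 are transversions, so P = 13/42 ≈ 0.309524 and Q = 2/42 ≈ 0.047619.
Under the Kimura two-parameter model, d = −½ ln(1 − 2P − Q) − ¼ ln(1 − 2Q).
1 − 2P − Q = 0.333333, giving −½ ln(0.333333) = 0.549307.
1 − 2Q = 0.904762, giving −¼ ln(0.904762) = 0.025021.
d = 0.549307 + 0.025021 = 0.574328.

0.5743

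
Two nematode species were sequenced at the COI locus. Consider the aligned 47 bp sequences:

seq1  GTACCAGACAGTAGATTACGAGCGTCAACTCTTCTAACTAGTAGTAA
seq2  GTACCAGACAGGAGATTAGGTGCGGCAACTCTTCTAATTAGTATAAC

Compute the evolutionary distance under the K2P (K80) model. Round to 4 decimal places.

Of 47 sites, 1 differences are transitions and 7 are transversions, so P = 1/47 ≈ 0.021277 and Q = 7/47 ≈ 0.148936.
Under the Kimura two-parameter model, d = −½ ln(1 − 2P − Q) − ¼ ln(1 − 2Q).
1 − 2P − Q = 0.80851, giving −½ ln(0.80851) = 0.106281.
1 − 2Q = 0.702128, giving −¼ ln(0.702128) = 0.088410.
d = 0.106281 + 0.088410 = 0.194691.

0.1947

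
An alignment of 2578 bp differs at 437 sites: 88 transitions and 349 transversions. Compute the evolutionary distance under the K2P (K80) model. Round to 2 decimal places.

P = 88/2578 ≈ 0.034135 and Q = 349/2578 ≈ 0.135376.
Under the Kimura two-parameter model, d = −½ ln(1 − 2P − Q) − ¼ ln(1 − 2Q).
1 − 2P − Q = 0.796354, giving −½ ln(0.796354) = 0.113856.
1 − 2Q = 0.729248, giving −¼ ln(0.729248) = 0.078935.
d = 0.113856 + 0.078935 = 0.192791.

0.19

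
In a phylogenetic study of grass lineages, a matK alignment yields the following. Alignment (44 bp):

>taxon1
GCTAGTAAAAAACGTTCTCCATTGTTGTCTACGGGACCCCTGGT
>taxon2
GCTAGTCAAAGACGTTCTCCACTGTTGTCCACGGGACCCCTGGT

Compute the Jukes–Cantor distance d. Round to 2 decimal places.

The sequences differ at 4 of 44 sites (7, 11, 22, 30), so p = 4/44 ≈ 0.090909.
d = −(3/4) ln(1 − 4p/3) = −0.75 ln(1 − 0.121212) = −0.75 ln(0.878788)
  = −0.75 × (-0.129212) = 0.096909 substitutions/site.

0.10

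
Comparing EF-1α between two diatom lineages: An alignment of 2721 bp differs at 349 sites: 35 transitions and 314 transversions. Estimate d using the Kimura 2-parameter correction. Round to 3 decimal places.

P = 35/2721 ≈ 0.012863 and Q = 314/2721 ≈ 0.115399.
Under the Kimura two-parameter model, d = −½ ln(1 − 2P − Q) − ¼ ln(1 − 2Q).
1 − 2P − Q = 0.858875, giving −½ ln(0.858875) = 0.076066.
1 − 2Q = 0.769202, giving −¼ ln(0.769202) = 0.065600.
d = 0.076066 + 0.065600 = 0.141666.

0.142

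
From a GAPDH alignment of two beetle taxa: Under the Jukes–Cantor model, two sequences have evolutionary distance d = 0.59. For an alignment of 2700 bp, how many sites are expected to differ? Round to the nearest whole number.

Invert JC69: p = (3/4)(1 − e^(−4d/3)) = 0.75 × (1 − e^(-0.786667)) = 0.75 × (1 − 0.455360) = 0.408480.
Expected differing sites = pL ≈ 0.408480 × 2700 = 1102.896 ≈ 1103.

1103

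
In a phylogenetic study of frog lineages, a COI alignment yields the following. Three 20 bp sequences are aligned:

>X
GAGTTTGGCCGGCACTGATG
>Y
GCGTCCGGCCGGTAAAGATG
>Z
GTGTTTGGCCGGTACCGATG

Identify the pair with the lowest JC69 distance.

X and Z

X–Y: 6/20 differ, p = 0.300, d = 0.383.
X–Z: 3/20 differ, p = 0.150, d = 0.167.
Y–Z: 5/20 differ, p = 0.250, d = 0.304.
The smallest distance is between X and Z.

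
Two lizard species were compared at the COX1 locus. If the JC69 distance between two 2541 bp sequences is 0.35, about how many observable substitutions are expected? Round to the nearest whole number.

Invert JC69: p = (3/4)(1 − e^(−4d/3)) = 0.75 × (1 − e^(-0.466667)) = 0.75 × (1 − 0.627089) = 0.279683.
Expected differing sites = pL ≈ 0.279683 × 2541 = 710.674503 ≈ 711.

711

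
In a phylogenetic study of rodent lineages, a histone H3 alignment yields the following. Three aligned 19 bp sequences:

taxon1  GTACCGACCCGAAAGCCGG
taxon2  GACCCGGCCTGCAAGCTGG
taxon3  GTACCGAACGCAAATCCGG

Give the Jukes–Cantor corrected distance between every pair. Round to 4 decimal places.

d(taxon1,taxon2) = 0.4099, d(taxon1,taxon3) = 0.2471, d(taxon2,taxon3) = 0.7489

taxon1–taxon2: 6/19 sites differ → p ≈ 0.315789, d = −0.75 ln(1 − 0.421052) = 0.409907 ≈ 0.4099.
taxon1–taxon3: 4/19 sites differ → p ≈ 0.210526, d = −0.75 ln(1 − 0.280701) = 0.247109 ≈ 0.2471.
taxon2–taxon3: 9/19 sites differ → p ≈ 0.473684, d = −0.75 ln(1 − 0.631579) = 0.748897 ≈ 0.7489.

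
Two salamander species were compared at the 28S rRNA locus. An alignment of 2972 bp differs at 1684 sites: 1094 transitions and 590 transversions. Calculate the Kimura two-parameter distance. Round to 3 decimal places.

1.491

P = 1094/2972 ≈ 0.368102 and Q = 590/2972 ≈ 0.19852.
Under the Kimura two-parameter model, d = −½ ln(1 − 2P − Q) − ¼ ln(1 − 2Q).
1 − 2P − Q = 0.065276, giving −½ ln(0.065276) = 1.364565.
1 − 2Q = 0.60296, giving −¼ ln(0.60296) = 0.126476.
d = 1.364565 + 0.126476 = 1.491041.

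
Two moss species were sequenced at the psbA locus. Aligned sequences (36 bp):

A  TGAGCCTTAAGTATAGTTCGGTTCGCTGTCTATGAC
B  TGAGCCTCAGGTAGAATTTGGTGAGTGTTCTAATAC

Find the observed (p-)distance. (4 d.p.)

0.3333

The sequences differ at 12 of 36 positions.
p = 12/36 = 0.333333… ≈ 0.3333 (to 4 d.p.).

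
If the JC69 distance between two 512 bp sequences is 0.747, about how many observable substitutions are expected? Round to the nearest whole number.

242

Invert JC69: p = (3/4)(1 − e^(−4d/3)) = 0.75 × (1 − e^(-0.996)) = 0.75 × (1 − 0.369354) = 0.472985.
Expected differing sites = pL ≈ 0.472985 × 512 = 242.16832 ≈ 242.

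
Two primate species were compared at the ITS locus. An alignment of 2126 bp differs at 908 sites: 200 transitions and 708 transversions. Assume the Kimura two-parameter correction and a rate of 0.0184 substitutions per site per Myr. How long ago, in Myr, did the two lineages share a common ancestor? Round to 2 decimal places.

17.46

P = 200/2126 ≈ 0.094073 and Q = 708/2126 ≈ 0.33302.
Under the Kimura two-parameter model, d = −½ ln(1 − 2P − Q) − ¼ ln(1 − 2Q).
1 − 2P − Q = 0.478834, giving −½ ln(0.478834) = 0.368201.
1 − 2Q = 0.33396, giving −¼ ln(0.33396) = 0.274184.
d = 0.368201 + 0.274184 = 0.642385.
Under a molecular clock d = 2μt, so t = d/(2μ) = 0.642385 / (2 × 0.0184) = 17.46 Myr.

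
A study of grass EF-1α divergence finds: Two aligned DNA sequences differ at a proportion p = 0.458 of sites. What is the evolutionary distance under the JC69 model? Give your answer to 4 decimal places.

0.7075

d = −(3/4) ln(1 − 4p/3) = −0.75 ln(1 − 0.610667) = −0.75 ln(0.389333)
  = −0.75 × (-0.943320) = 0.707490 substitutions/site.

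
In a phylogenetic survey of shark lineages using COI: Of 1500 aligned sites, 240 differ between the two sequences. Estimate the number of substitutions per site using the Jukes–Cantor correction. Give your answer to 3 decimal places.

0.180

p = 240/1500 = 0.16.
d = −(3/4) ln(1 − 4p/3) = −0.75 ln(1 − 0.213333) = −0.75 ln(0.786667)
  = −0.75 × (-0.239950) = 0.179963 substitutions/site.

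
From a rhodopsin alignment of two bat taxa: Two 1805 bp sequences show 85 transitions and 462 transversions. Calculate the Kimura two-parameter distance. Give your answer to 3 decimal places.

0.395

P = 85/1805 ≈ 0.047091 and Q = 462/1805 ≈ 0.255956.
Under the Kimura two-parameter model, d = −½ ln(1 − 2P − Q) − ¼ ln(1 − 2Q).
1 − 2P − Q = 0.649862, giving −½ ln(0.649862) = 0.215498.
1 − 2Q = 0.488088, giving −¼ ln(0.488088) = 0.179315.
d = 0.215498 + 0.179315 = 0.394813.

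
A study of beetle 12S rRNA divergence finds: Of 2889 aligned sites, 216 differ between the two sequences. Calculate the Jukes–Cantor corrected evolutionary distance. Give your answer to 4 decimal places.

0.0788

p = 216/2889 ≈ 0.074766.
d = −(3/4) ln(1 − 4p/3) = −0.75 ln(1 − 0.099688) = −0.75 ln(0.900312)
  = −0.75 × (-0.105014) = 0.078761 substitutions/site.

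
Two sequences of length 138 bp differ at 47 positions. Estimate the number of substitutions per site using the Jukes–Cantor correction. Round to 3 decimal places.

p = 47/138 ≈ 0.34058.
d = −(3/4) ln(1 − 4p/3) = −0.75 ln(1 − 0.454107) = −0.75 ln(0.545893)
  = −0.75 × (-0.605332) = 0.453999 substitutions/site.

0.454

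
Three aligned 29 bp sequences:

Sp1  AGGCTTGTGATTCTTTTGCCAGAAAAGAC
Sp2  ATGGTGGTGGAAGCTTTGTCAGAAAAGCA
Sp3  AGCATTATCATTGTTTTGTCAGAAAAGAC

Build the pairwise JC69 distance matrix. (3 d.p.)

Sp1–Sp2: 11/29 sites differ → p ≈ 0.37931, d = −0.75 ln(1 − 0.505747) = 0.528531 ≈ 0.529.
Sp1–Sp3: 6/29 sites differ → p ≈ 0.206897, d = −0.75 ln(1 − 0.275863) = 0.242081 ≈ 0.242.
Sp2–Sp3: 12/29 sites differ → p ≈ 0.413793, d = −0.75 ln(1 − 0.551724) = 0.601760 ≈ 0.602.

d(Sp1,Sp2) = 0.529, d(Sp1,Sp3) = 0.242, d(Sp2,Sp3) = 0.602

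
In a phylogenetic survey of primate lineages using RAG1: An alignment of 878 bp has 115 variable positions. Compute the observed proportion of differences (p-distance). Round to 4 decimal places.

p = 115/878 = 0.130979… ≈ 0.1310 (to 4 d.p.).

0.1310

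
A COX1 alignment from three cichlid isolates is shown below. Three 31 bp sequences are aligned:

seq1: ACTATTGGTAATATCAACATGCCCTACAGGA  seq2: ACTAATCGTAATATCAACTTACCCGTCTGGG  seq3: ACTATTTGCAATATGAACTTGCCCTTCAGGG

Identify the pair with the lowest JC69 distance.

seq1–seq2: 8/31 differ, p = 0.258, d = 0.316.
seq1–seq3: 6/31 differ, p = 0.194, d = 0.224.
seq2–seq3: 7/31 differ, p = 0.226, d = 0.269.
The smallest distance is between seq1 and seq3.

seq1 and seq3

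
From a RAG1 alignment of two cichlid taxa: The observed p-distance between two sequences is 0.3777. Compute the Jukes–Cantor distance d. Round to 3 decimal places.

0.525

d = −(3/4) ln(1 − 4p/3) = −0.75 ln(1 − 0.5036) = −0.75 ln(0.4964)
  = −0.75 × (-0.700373) = 0.525280 substitutions/site.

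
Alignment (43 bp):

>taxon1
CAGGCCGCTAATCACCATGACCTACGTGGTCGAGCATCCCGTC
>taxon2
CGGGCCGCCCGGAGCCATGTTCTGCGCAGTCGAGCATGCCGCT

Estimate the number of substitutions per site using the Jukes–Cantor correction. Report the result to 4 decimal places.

0.4693

The sequences differ at 15 of 43 sites, so p = 15/43 ≈ 0.348837.
d = −(3/4) ln(1 − 4p/3) = −0.75 ln(1 − 0.465116) = −0.75 ln(0.534884)
  = −0.75 × (-0.625705) = 0.469279 substitutions/site.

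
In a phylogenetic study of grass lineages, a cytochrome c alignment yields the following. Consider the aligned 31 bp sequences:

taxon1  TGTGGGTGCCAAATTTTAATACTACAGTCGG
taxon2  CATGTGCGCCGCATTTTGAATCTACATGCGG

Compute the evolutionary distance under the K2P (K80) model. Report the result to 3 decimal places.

0.485

Of 31 sites, 5 differences are transitions and 6 are transversions, so P = 5/31 ≈ 0.16129 and Q = 6/31 ≈ 0.193548.
Under the Kimura two-parameter model, d = −½ ln(1 − 2P − Q) − ¼ ln(1 − 2Q).
1 − 2P − Q = 0.483872, giving −½ ln(0.483872) = 0.362967.
1 − 2Q = 0.612904, giving −¼ ln(0.612904) = 0.122387.
d = 0.362967 + 0.122387 = 0.485354.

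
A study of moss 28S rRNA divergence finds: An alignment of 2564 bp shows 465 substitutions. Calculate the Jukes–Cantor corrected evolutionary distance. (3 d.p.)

0.208

p = 465/2564 ≈ 0.181357.
d = −(3/4) ln(1 − 4p/3) = −0.75 ln(1 − 0.241809) = −0.75 ln(0.758191)
  = −0.75 × (-0.276820) = 0.207615 substitutions/site.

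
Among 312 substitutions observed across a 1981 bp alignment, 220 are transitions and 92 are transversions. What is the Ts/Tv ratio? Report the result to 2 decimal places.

2.39

R = 220/92 = 2.391304… ≈ 2.39 (to 2 d.p.).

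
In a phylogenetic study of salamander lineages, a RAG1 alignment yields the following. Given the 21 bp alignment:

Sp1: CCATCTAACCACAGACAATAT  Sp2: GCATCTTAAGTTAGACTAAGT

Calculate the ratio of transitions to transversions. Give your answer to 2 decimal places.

0.29

Transitions are A↔G and C↔T; transversions are all other mismatches.
Transitions: 2. Transversions: 7.
R = 2/7 = 0.285714… ≈ 0.29 (to 2 d.p.).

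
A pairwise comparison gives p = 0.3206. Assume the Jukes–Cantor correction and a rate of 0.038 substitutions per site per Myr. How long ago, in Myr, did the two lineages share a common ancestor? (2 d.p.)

5.50

d = −(3/4) ln(1 − 4p/3) = −0.75 ln(1 − 0.427467) = −0.75 ln(0.572533)
  = −0.75 × (-0.557685) = 0.418264 substitutions/site.
Under a molecular clock d = 2μt, so t = d/(2μ) = 0.418264 / (2 × 0.038) = 5.50 Myr.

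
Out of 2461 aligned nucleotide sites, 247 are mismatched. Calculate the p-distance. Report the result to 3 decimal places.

p = 247/2461 = 0.100365… ≈ 0.100 (to 3 d.p.).

0.100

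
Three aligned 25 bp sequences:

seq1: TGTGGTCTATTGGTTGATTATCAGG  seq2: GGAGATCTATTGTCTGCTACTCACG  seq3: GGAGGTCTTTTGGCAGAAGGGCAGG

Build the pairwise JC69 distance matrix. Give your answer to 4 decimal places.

d(seq1,seq2) = 0.4904, d(seq1,seq3) = 0.4904, d(seq2,seq3) = 0.5716

seq1–seq2: 9/25 sites differ → p = 0.36, d = −0.75 ln(1 − 0.48) = 0.490445 ≈ 0.4904.
seq1–seq3: 9/25 sites differ → p = 0.36, d = −0.75 ln(1 − 0.48) = 0.490445 ≈ 0.4904.
seq2–seq3: 10/25 sites differ → p = 0.4, d = −0.75 ln(1 − 0.533333) = 0.571605 ≈ 0.5716.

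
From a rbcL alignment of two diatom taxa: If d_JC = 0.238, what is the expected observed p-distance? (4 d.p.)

0.2039

p = (3/4)(1 − e^(−4d/3)) = 0.75 × (1 − e^(-0.317333)) = 0.75 × (1 − 0.728088) = 0.203934.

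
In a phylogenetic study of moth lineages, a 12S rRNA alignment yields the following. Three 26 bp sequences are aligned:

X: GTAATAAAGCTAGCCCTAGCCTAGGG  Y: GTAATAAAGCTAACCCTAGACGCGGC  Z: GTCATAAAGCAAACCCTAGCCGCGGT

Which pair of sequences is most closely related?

Y and Z

X–Y: 5/26 differ, p = 0.192, d = 0.222.
X–Z: 6/26 differ, p = 0.231, d = 0.276.
Y–Z: 4/26 differ, p = 0.154, d = 0.172.
The smallest distance is between Y and Z.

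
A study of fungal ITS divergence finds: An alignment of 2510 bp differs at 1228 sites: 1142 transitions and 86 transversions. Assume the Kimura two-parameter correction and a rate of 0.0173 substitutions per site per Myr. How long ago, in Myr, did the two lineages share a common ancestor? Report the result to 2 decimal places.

P = 1142/2510 ≈ 0.45498 and Q = 86/2510 ≈ 0.034263.
Under the Kimura two-parameter model, d = −½ ln(1 − 2P − Q) − ¼ ln(1 − 2Q).
1 − 2P − Q = 0.055777, giving −½ ln(0.055777) = 1.443197.
1 − 2Q = 0.931474, giving −¼ ln(0.931474) = 0.017747.
d = 1.443197 + 0.017747 = 1.460944.
Under a molecular clock d = 2μt, so t = d/(2μ) = 1.460944 / (2 × 0.0173) = 42.22 Myr.

42.22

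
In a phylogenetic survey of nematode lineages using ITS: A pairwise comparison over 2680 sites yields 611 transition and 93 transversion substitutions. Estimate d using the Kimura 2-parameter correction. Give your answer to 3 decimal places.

P = 611/2680 ≈ 0.227985 and Q = 93/2680 ≈ 0.034701.
Under the Kimura two-parameter model, d = −½ ln(1 − 2P − Q) − ¼ ln(1 − 2Q).
1 − 2P − Q = 0.509329, giving −½ ln(0.509329) = 0.337331.
1 − 2Q = 0.930598, giving −¼ ln(0.930598) = 0.017982.
d = 0.337331 + 0.017982 = 0.355313.

0.355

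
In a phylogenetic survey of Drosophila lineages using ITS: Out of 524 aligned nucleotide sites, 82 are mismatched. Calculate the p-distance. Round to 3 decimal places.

0.156

p = 82/524 = 0.156488… ≈ 0.156 (to 3 d.p.).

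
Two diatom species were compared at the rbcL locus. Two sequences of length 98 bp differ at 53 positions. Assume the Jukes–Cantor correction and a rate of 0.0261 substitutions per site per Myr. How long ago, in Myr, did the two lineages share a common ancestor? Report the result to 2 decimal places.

p = 53/98 ≈ 0.540816.
d = −(3/4) ln(1 − 4p/3) = −0.75 ln(1 − 0.721088) = −0.75 ln(0.278912)
  = −0.75 × (-1.276859) = 0.957644 substitutions/site.
Under a molecular clock d = 2μt, so t = d/(2μ) = 0.957644 / (2 × 0.0261) = 18.35 Myr.

18.35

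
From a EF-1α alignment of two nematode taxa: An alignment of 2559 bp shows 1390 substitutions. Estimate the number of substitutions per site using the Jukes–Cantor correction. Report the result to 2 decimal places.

p = 1390/2559 ≈ 0.543181.
d = −(3/4) ln(1 − 4p/3) = −0.75 ln(1 − 0.724241) = −0.75 ln(0.275759)
  = −0.75 × (-1.288228) = 0.966171 substitutions/site.

0.97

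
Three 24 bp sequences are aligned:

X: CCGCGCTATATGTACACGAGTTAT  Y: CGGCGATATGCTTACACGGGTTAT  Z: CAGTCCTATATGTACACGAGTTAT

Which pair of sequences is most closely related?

X–Y: 6/24 differ, p = 0.250, d = 0.304.
X–Z: 3/24 differ, p = 0.125, d = 0.137.
Y–Z: 8/24 differ, p = 0.333, d = 0.441.
The smallest distance is between X and Z.

X and Z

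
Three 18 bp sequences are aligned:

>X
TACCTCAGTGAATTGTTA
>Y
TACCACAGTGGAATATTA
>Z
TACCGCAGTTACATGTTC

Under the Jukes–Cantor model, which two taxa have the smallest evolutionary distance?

X–Y: 4/18 differ, p = 0.222, d = 0.264.
X–Z: 5/18 differ, p = 0.278, d = 0.347.
Y–Z: 6/18 differ, p = 0.333, d = 0.441.
The smallest distance is between X and Y.

X and Y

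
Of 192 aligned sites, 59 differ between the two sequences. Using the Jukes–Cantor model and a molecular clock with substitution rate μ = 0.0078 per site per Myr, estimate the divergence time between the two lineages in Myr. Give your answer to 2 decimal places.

p = 59/192 ≈ 0.307292.
d = −(3/4) ln(1 − 4p/3) = −0.75 ln(1 − 0.409723) = −0.75 ln(0.590277)
  = −0.75 × (-0.527163) = 0.395372 substitutions/site.
Under a molecular clock d = 2μt, so t = d/(2μ) = 0.395372 / (2 × 0.0078) = 25.34 Myr.

25.34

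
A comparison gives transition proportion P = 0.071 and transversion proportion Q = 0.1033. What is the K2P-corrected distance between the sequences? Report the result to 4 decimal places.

0.1986

Under the Kimura two-parameter model, d = −½ ln(1 − 2P − Q) − ¼ ln(1 − 2Q).
1 − 2P − Q = 0.7547, giving −½ ln(0.7547) = 0.140717.
1 − 2Q = 0.7934, giving −¼ ln(0.7934) = 0.057857.
d = 0.140717 + 0.057857 = 0.198574.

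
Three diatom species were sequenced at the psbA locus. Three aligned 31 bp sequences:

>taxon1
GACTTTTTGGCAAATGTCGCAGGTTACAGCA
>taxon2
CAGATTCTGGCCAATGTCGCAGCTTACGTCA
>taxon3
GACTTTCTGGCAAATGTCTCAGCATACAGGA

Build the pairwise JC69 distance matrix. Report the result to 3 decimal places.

taxon1–taxon2: 8/31 sites differ → p ≈ 0.258065, d = −0.75 ln(1 − 0.344087) = 0.316295 ≈ 0.316.
taxon1–taxon3: 5/31 sites differ → p ≈ 0.16129, d = −0.75 ln(1 − 0.215053) = 0.181604 ≈ 0.182.
taxon2–taxon3: 9/31 sites differ → p ≈ 0.290323, d = −0.75 ln(1 − 0.387097) = 0.367161 ≈ 0.367.

d(taxon1,taxon2) = 0.316, d(taxon1,taxon3) = 0.182, d(taxon2,taxon3) = 0.367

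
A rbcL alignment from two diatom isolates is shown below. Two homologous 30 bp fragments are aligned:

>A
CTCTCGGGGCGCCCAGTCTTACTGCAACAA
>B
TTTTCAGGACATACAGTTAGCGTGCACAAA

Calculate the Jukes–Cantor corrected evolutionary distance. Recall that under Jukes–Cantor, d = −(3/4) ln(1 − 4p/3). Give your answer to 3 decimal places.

0.730

The sequences differ at 14 of 30 sites, so p = 14/30 ≈ 0.466667.
d = −(3/4) ln(1 − 4p/3) = −0.75 ln(1 − 0.622223) = −0.75 ln(0.377777)
  = −0.75 × (-0.973451) = 0.730088 substitutions/site.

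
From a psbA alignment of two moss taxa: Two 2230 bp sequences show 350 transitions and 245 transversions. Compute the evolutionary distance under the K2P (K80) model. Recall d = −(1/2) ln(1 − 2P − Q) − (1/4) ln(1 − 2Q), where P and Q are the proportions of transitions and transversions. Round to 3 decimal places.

0.338

P = 350/2230 ≈ 0.156951 and Q = 245/2230 ≈ 0.109865.
Under the Kimura two-parameter model, d = −½ ln(1 − 2P − Q) − ¼ ln(1 − 2Q).
1 − 2P − Q = 0.576233, giving −½ ln(0.576233) = 0.275622.
1 − 2Q = 0.78027, giving −¼ ln(0.78027) = 0.062029.
d = 0.275622 + 0.062029 = 0.337651.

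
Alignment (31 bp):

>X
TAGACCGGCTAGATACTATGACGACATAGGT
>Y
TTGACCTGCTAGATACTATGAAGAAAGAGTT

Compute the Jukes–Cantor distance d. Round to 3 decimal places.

0.224

The sequences differ at 6 of 31 sites (2, 7, 22, 25, 27, 30), so p = 6/31 ≈ 0.193548.
d = −(3/4) ln(1 − 4p/3) = −0.75 ln(1 − 0.258064) = −0.75 ln(0.741936)
  = −0.75 × (-0.298492) = 0.223869 substitutions/site.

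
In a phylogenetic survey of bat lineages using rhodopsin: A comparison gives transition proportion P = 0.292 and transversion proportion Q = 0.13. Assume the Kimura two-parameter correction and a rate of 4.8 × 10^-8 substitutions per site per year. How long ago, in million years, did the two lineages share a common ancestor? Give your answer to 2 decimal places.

7.30

Under the Kimura two-parameter model, d = −½ ln(1 − 2P − Q) − ¼ ln(1 − 2Q).
1 − 2P − Q = 0.286, giving −½ ln(0.286) = 0.625882.
1 − 2Q = 0.74, giving −¼ ln(0.74) = 0.075276.
d = 0.625882 + 0.075276 = 0.701158.
Under a molecular clock d = 2μt, so t = d/(2μ) = 0.701158 / (2 × 4.8 × 10^-8) = 7.30 million years.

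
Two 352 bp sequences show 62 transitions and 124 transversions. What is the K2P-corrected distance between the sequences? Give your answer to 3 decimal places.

0.914

P = 62/352 ≈ 0.176136 and Q = 124/352 ≈ 0.352273.
Under the Kimura two-parameter model, d = −½ ln(1 − 2P − Q) − ¼ ln(1 − 2Q).
1 − 2P − Q = 0.295455, giving −½ ln(0.295455) = 0.609619.
1 − 2Q = 0.295454, giving −¼ ln(0.295454) = 0.304811.
d = 0.609619 + 0.304811 = 0.914430.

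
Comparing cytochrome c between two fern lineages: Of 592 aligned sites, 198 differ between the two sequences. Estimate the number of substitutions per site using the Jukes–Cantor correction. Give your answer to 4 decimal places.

p = 198/592 ≈ 0.334459.
d = −(3/4) ln(1 − 4p/3) = −0.75 ln(1 − 0.445945) = −0.75 ln(0.554055)
  = −0.75 × (-0.590491) = 0.442868 substitutions/site.

0.4429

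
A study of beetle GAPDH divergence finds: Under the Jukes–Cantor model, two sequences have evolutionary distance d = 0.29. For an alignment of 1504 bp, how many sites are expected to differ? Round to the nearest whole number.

Invert JC69: p = (3/4)(1 − e^(−4d/3)) = 0.75 × (1 − e^(-0.386667)) = 0.75 × (1 − 0.679317) = 0.240512.
Expected differing sites = pL ≈ 0.240512 × 1504 = 361.730048 ≈ 362.

362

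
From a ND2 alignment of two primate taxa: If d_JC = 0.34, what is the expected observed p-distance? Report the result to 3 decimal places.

0.273

p = (3/4)(1 − e^(−4d/3)) = 0.75 × (1 − e^(-0.453333)) = 0.75 × (1 − 0.635506) = 0.273371.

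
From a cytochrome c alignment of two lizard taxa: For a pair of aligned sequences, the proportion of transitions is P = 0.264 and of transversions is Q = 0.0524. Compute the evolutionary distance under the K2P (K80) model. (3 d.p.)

0.462

Under the Kimura two-parameter model, d = −½ ln(1 − 2P − Q) − ¼ ln(1 − 2Q).
1 − 2P − Q = 0.4196, giving −½ ln(0.4196) = 0.434227.
1 − 2Q = 0.8952, giving −¼ ln(0.8952) = 0.027677.
d = 0.434227 + 0.027677 = 0.461904.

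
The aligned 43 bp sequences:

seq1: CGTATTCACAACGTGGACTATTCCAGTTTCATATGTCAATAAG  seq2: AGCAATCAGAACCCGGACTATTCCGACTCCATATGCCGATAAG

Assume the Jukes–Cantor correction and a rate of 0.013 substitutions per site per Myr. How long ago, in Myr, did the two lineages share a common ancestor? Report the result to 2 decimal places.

13.42

The sequences differ at 12 of 43 sites, so p = 12/43 ≈ 0.27907.
d = −(3/4) ln(1 − 4p/3) = −0.75 ln(1 − 0.372093) = −0.75 ln(0.627907)
  = −0.75 × (-0.465363) = 0.349022 substitutions/site.
Under a molecular clock d = 2μt, so t = d/(2μ) = 0.349022 / (2 × 0.013) = 13.42 Myr.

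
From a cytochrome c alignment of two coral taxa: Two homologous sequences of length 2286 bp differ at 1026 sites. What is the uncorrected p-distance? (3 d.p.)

0.449

p = 1026/2286 = 0.448818… ≈ 0.449 (to 3 d.p.).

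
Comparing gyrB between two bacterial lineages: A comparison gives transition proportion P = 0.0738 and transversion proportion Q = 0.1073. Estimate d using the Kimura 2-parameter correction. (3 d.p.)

0.208

Under the Kimura two-parameter model, d = −½ ln(1 − 2P − Q) − ¼ ln(1 − 2Q).
1 − 2P − Q = 0.7451, giving −½ ln(0.7451) = 0.147118.
1 − 2Q = 0.7854, giving −¼ ln(0.7854) = 0.060391.
d = 0.147118 + 0.060391 = 0.207509.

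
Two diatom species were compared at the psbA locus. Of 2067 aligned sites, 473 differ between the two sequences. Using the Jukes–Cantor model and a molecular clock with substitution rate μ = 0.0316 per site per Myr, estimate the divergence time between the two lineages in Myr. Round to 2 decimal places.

p = 473/2067 ≈ 0.228834.
d = −(3/4) ln(1 − 4p/3) = −0.75 ln(1 − 0.305112) = −0.75 ln(0.694888)
  = −0.75 × (-0.364005) = 0.273004 substitutions/site.
Under a molecular clock d = 2μt, so t = d/(2μ) = 0.273004 / (2 × 0.0316) = 4.32 Myr.

4.32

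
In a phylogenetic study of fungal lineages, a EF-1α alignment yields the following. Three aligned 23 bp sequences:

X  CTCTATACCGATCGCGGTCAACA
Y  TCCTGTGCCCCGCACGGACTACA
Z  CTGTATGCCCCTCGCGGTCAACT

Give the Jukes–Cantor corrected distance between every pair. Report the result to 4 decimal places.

X–Y: 10/23 sites differ → p ≈ 0.434783, d = −0.75 ln(1 − 0.579711) = 0.650110 ≈ 0.6501.
X–Z: 5/23 sites differ → p ≈ 0.217391, d = −0.75 ln(1 − 0.289855) = 0.256715 ≈ 0.2567.
Y–Z: 9/23 sites differ → p ≈ 0.391304, d = −0.75 ln(1 − 0.521739) = 0.553199 ≈ 0.5532.

d(X,Y) = 0.6501, d(X,Z) = 0.2567, d(Y,Z) = 0.5532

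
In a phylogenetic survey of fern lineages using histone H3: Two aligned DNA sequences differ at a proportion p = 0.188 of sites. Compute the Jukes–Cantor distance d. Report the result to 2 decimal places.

d = −(3/4) ln(1 − 4p/3) = −0.75 ln(1 − 0.250667) = −0.75 ln(0.749333)
  = −0.75 × (-0.288572) = 0.216429 substitutions/site.

0.22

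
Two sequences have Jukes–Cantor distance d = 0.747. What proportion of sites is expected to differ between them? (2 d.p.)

p = (3/4)(1 − e^(−4d/3)) = 0.75 × (1 − e^(-0.996)) = 0.75 × (1 − 0.369354) = 0.472985.

0.47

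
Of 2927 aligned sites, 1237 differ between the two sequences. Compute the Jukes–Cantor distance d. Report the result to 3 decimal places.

0.622

p = 1237/2927 ≈ 0.422617.
d = −(3/4) ln(1 − 4p/3) = −0.75 ln(1 − 0.563489) = −0.75 ln(0.436511)
  = −0.75 × (-0.828942) = 0.621707 substitutions/site.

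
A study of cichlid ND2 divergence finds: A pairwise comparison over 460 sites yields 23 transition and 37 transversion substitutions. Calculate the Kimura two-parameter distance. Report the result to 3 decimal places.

P = 23/460 = 0.05 and Q = 37/460 ≈ 0.080435.
Under the Kimura two-parameter model, d = −½ ln(1 − 2P − Q) − ¼ ln(1 − 2Q).
1 − 2P − Q = 0.819565, giving −½ ln(0.819565) = 0.099491.
1 − 2Q = 0.83913, giving −¼ ln(0.83913) = 0.043847.
d = 0.099491 + 0.043847 = 0.143338.

0.143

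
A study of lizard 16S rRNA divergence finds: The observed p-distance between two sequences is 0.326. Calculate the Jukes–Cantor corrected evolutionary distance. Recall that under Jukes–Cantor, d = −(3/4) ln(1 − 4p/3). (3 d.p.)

0.428

d = −(3/4) ln(1 − 4p/3) = −0.75 ln(1 − 0.434667) = −0.75 ln(0.565333)
  = −0.75 × (-0.570340) = 0.427755 substitutions/site.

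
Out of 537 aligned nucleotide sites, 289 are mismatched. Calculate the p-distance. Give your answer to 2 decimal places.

p = 289/537 = 0.538175… ≈ 0.54 (to 2 d.p.).

0.54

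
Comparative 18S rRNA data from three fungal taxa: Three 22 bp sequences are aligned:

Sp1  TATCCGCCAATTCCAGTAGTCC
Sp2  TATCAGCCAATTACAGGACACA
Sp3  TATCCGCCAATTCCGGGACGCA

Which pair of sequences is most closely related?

Sp2 and Sp3

Sp1–Sp2: 6/22 differ, p = 0.273, d = 0.339.
Sp1–Sp3: 5/22 differ, p = 0.227, d = 0.271.
Sp2–Sp3: 4/22 differ, p = 0.182, d = 0.208.
The smallest distance is between Sp2 and Sp3.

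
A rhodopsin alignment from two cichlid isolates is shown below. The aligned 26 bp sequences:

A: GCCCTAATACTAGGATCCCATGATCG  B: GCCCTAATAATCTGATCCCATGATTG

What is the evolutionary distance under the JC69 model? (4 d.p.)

0.1722

The sequences differ at 4 of 26 sites (10, 12, 13, 25), so p = 4/26 ≈ 0.153846.
d = −(3/4) ln(1 − 4p/3) = −0.75 ln(1 − 0.205128) = −0.75 ln(0.794872)
  = −0.75 × (-0.229574) = 0.172181 substitutions/site.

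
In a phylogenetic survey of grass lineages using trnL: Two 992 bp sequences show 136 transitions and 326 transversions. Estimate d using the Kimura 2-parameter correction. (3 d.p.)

0.729

P = 136/992 ≈ 0.137097 and Q = 326/992 ≈ 0.328629.
Under the Kimura two-parameter model, d = −½ ln(1 − 2P − Q) − ¼ ln(1 − 2Q).
1 − 2P − Q = 0.397177, giving −½ ln(0.397177) = 0.461687.
1 − 2Q = 0.342742, giving −¼ ln(0.342742) = 0.267694.
d = 0.461687 + 0.267694 = 0.729381.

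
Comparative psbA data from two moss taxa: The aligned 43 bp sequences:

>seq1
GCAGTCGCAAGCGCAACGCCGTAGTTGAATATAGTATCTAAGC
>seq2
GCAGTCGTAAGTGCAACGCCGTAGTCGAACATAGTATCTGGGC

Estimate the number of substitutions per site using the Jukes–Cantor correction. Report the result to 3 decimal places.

0.154

The sequences differ at 6 of 43 sites (8, 12, 26, 30, 40, 41), so p = 6/43 ≈ 0.139535.
d = −(3/4) ln(1 − 4p/3) = −0.75 ln(1 − 0.186047) = −0.75 ln(0.813953)
  = −0.75 × (-0.205853) = 0.154390 substitutions/site.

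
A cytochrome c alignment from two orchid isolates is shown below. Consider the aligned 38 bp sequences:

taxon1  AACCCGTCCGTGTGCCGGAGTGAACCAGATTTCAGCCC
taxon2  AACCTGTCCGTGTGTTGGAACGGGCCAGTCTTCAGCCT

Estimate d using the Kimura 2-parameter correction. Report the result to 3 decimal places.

0.360

Of 38 sites, 9 differences are transitions and 1 are transversions, so P = 9/38 ≈ 0.236842 and Q = 1/38 ≈ 0.026316.
Under the Kimura two-parameter model, d = −½ ln(1 − 2P − Q) − ¼ ln(1 − 2Q).
1 − 2P − Q = 0.5, giving −½ ln(0.5) = 0.346574.
1 − 2Q = 0.947368, giving −¼ ln(0.947368) = 0.013517.
d = 0.346574 + 0.013517 = 0.360091.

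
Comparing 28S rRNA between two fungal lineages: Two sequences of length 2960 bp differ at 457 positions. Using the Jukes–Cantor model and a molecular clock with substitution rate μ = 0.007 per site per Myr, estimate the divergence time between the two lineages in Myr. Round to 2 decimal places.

12.35

p = 457/2960 ≈ 0.154392.
d = −(3/4) ln(1 − 4p/3) = −0.75 ln(1 − 0.205856) = −0.75 ln(0.794144)
  = −0.75 × (-0.230490) = 0.172868 substitutions/site.
Under a molecular clock d = 2μt, so t = d/(2μ) = 0.172868 / (2 × 0.007) = 12.35 Myr.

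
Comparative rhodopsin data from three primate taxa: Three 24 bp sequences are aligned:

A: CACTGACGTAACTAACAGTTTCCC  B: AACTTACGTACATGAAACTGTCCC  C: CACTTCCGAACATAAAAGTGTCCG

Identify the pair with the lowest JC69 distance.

A–B: 8/24 differ, p = 0.333, d = 0.441.
A–C: 8/24 differ, p = 0.333, d = 0.441.
B–C: 6/24 differ, p = 0.250, d = 0.304.
The smallest distance is between B and C.

B and C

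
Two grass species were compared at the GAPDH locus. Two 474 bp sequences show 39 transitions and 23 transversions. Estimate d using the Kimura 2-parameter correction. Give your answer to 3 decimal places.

P = 39/474 ≈ 0.082278 and Q = 23/474 ≈ 0.048523.
Under the Kimura two-parameter model, d = −½ ln(1 − 2P − Q) − ¼ ln(1 − 2Q).
1 − 2P − Q = 0.786921, giving −½ ln(0.786921) = 0.119814.
1 − 2Q = 0.902954, giving −¼ ln(0.902954) = 0.025521.
d = 0.119814 + 0.025521 = 0.145335.

0.145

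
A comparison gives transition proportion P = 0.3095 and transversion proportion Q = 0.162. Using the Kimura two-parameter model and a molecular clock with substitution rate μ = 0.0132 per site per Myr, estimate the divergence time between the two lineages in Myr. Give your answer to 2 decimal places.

Under the Kimura two-parameter model, d = −½ ln(1 − 2P − Q) − ¼ ln(1 − 2Q).
1 − 2P − Q = 0.219, giving −½ ln(0.219) = 0.759342.
1 − 2Q = 0.676, giving −¼ ln(0.676) = 0.097891.
d = 0.759342 + 0.097891 = 0.857233.
Under a molecular clock d = 2μt, so t = d/(2μ) = 0.857233 / (2 × 0.0132) = 32.47 Myr.

32.47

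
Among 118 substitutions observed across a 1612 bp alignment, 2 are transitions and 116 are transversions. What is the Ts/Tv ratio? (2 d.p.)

R = 2/116 = 0.017241… ≈ 0.02 (to 2 d.p.).

0.02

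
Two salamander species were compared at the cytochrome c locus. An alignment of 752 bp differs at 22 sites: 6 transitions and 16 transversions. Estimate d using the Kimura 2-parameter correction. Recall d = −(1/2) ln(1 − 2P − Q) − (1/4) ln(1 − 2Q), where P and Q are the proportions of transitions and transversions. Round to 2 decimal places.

P = 6/752 ≈ 0.007979 and Q = 16/752 ≈ 0.021277.
Under the Kimura two-parameter model, d = −½ ln(1 − 2P − Q) − ¼ ln(1 − 2Q).
1 − 2P − Q = 0.962765, giving −½ ln(0.962765) = 0.018973.
1 − 2Q = 0.957446, giving −¼ ln(0.957446) = 0.010871.
d = 0.018973 + 0.010871 = 0.029844.

0.03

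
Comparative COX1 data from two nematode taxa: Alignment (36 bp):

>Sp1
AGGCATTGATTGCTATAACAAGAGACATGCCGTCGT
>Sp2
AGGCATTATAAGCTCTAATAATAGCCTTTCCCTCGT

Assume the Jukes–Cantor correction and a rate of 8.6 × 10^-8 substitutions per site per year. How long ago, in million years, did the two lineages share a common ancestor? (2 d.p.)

2.28

The sequences differ at 11 of 36 sites, so p = 11/36 ≈ 0.305556.
d = −(3/4) ln(1 − 4p/3) = −0.75 ln(1 − 0.407408) = −0.75 ln(0.592592)
  = −0.75 × (-0.523249) = 0.392437 substitutions/site.
Under a molecular clock d = 2μt, so t = d/(2μ) = 0.392437 / (2 × 8.6 × 10^-8) = 2.28 million years.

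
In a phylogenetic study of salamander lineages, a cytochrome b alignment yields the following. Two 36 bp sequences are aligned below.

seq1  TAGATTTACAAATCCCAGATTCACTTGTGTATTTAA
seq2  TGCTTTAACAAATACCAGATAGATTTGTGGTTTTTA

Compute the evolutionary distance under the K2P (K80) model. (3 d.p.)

Of 36 sites, 2 differences are transitions and 9 are transversions, so P = 2/36 ≈ 0.055556 and Q = 9/36 = 0.25.
Under the Kimura two-parameter model, d = −½ ln(1 − 2P − Q) − ¼ ln(1 − 2Q).
1 − 2P − Q = 0.638888, giving −½ ln(0.638888) = 0.224013.
1 − 2Q = 0.5, giving −¼ ln(0.5) = 0.173287.
d = 0.224013 + 0.173287 = 0.397300.

0.397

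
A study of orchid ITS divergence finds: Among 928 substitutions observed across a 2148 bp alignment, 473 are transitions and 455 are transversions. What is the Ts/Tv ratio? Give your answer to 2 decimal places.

R = 473/455 = 1.039560… ≈ 1.04 (to 2 d.p.).

1.04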